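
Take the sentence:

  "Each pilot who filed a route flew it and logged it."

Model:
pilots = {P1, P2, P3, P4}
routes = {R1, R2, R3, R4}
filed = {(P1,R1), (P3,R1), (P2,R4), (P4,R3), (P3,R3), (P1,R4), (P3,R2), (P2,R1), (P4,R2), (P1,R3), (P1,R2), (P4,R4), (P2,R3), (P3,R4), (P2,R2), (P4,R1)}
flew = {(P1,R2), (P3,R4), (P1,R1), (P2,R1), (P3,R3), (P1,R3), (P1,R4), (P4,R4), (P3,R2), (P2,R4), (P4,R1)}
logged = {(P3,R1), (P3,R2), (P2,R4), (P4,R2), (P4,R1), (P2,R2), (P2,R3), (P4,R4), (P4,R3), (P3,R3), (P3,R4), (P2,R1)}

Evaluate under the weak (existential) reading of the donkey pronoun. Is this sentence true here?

False

"it" takes "a route" as antecedent — a donkey pronoun bound across the clause boundary.
Weak reading: every pilot p with some filed-route has at least one filed-route r such that flew(p,r) ∧ logged(p,r).
Per pilot: P1:✗  P2:✓  P3:✓  P4:✓
P1 has no witness among its filed-routes.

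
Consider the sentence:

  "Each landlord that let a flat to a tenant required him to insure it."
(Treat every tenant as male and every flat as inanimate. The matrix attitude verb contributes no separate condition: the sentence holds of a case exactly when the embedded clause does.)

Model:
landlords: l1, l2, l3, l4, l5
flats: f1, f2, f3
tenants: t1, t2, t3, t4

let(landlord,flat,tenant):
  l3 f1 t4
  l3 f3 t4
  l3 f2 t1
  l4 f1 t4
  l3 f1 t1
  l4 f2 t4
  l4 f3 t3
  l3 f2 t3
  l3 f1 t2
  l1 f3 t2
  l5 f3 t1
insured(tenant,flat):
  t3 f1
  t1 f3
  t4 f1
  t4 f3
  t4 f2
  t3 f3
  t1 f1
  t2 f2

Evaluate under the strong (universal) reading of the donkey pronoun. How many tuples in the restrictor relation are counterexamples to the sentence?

4

"him" takes "a tenant" as antecedent and "it" takes "a flat"; both are donkey pronouns co-varying with the restrictor.
Strong reading: for every (l,f,t) with let(l,f,t), insured(t,f).
Restrictor triples: (l1,f3,t2)→insured(t2,f3) ✗  (l3,f1,t1)→insured(t1,f1) ✓  (l3,f1,t2)→insured(t2,f1) ✗  (l3,f1,t4)→insured(t4,f1) ✓  (l3,f2,t1)→insured(t1,f2) ✗  (l3,f2,t3)→insured(t3,f2) ✗  (l3,f3,t4)→insured(t4,f3) ✓  (l4,f1,t4)→insured(t4,f1) ✓  (l4,f2,t4)→insured(t4,f2) ✓  (l4,f3,t3)→insured(t3,f3) ✓  (l5,f3,t1)→insured(t1,f3) ✓
Counterexamples (restrictor triples failing the scope): 4.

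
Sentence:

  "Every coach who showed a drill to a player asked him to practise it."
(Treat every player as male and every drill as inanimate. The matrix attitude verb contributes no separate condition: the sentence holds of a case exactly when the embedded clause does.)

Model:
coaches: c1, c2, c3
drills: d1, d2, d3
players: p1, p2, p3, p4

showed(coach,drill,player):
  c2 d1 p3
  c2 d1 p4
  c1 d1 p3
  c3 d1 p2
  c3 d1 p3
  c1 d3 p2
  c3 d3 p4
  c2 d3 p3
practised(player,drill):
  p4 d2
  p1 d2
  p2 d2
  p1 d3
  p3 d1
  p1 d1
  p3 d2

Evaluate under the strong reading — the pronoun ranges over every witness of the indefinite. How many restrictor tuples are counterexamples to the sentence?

"him" takes "a player" as antecedent and "it" takes "a drill"; both are donkey pronouns co-varying with the restrictor.
Strong reading: for every (c,d,p) with showed(c,d,p), practised(p,d).
Restrictor triples: (c1,d1,p3)→practised(p3,d1) ✓  (c1,d3,p2)→practised(p2,d3) ✗  (c2,d1,p3)→practised(p3,d1) ✓  (c2,d1,p4)→practised(p4,d1) ✗  (c2,d3,p3)→practised(p3,d3) ✗  (c3,d1,p2)→practised(p2,d1) ✗  (c3,d1,p3)→practised(p3,d1) ✓  (c3,d3,p4)→practised(p4,d3) ✗
Counterexamples (restrictor triples failing the scope): 5.

5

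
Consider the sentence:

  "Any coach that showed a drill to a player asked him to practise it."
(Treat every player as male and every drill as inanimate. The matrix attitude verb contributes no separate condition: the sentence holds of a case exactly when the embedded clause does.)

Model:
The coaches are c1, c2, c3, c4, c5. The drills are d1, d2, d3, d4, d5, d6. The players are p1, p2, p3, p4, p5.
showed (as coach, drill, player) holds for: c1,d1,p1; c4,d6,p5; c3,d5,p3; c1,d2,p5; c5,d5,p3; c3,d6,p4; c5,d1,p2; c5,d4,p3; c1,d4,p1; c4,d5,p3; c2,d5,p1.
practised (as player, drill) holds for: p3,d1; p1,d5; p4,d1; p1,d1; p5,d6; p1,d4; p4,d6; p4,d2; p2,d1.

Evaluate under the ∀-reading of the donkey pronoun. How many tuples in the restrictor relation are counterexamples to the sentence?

"him" takes "a player" as antecedent and "it" takes "a drill"; both are donkey pronouns co-varying with the restrictor.
Strong reading: for every (c,d,p) with showed(c,d,p), practised(p,d).
Restrictor triples: (c1,d1,p1)→practised(p1,d1) ✓  (c1,d2,p5)→practised(p5,d2) ✗  (c1,d4,p1)→practised(p1,d4) ✓  (c2,d5,p1)→practised(p1,d5) ✓  (c3,d5,p3)→practised(p3,d5) ✗  (c3,d6,p4)→practised(p4,d6) ✓  (c4,d5,p3)→practised(p3,d5) ✗  (c4,d6,p5)→practised(p5,d6) ✓  (c5,d1,p2)→practised(p2,d1) ✓  (c5,d4,p3)→practised(p3,d4) ✗  (c5,d5,p3)→practised(p3,d5) ✗
Counterexamples (restrictor triples failing the scope): 5.

5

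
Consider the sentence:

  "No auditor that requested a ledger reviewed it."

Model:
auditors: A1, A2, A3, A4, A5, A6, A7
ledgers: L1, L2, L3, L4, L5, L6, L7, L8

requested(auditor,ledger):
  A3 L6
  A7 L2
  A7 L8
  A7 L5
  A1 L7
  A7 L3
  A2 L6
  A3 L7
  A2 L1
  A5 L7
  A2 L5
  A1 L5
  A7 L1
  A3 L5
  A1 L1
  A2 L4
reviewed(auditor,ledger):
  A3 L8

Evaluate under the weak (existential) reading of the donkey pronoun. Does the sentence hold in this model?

True

"it" takes "a ledger" as antecedent — a donkey pronoun bound across the clause boundary.
Truth condition: for no (a,l) with requested(a,l) does reviewed(a,l) hold.
Restrictor pairs — does the scope hold? (A1,L1):fails  (A1,L5):fails  (A1,L7):fails  (A2,L1):fails  (A2,L4):fails  (A2,L5):fails  (A2,L6):fails  (A3,L5):fails  (A3,L6):fails  (A3,L7):fails  (A5,L7):fails  (A7,L1):fails  (A7,L2):fails  (A7,L3):fails  (A7,L5):fails  (A7,L8):fails
Scope holds for no restrictor pair, so the sentence is true.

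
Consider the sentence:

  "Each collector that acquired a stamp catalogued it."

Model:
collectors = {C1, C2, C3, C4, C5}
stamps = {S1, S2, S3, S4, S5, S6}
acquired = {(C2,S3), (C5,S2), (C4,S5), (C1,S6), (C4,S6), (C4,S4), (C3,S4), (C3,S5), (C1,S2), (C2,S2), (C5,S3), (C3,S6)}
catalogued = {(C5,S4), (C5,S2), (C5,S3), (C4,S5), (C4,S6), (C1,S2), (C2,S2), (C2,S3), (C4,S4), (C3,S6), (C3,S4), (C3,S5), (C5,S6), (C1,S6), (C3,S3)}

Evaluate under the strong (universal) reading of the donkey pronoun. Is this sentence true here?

"it" takes "a stamp" as antecedent — a donkey pronoun bound across the clause boundary.
Strong reading: for every (c,s) with acquired(c,s), catalogued(c,s).
Restrictor pairs: (C1,S2) ✓  (C1,S6) ✓  (C2,S2) ✓  (C2,S3) ✓  (C3,S4) ✓  (C3,S5) ✓  (C3,S6) ✓  (C4,S4) ✓  (C4,S5) ✓  (C4,S6) ✓  (C5,S2) ✓  (C5,S3) ✓
Every restrictor pair satisfies the scope.

True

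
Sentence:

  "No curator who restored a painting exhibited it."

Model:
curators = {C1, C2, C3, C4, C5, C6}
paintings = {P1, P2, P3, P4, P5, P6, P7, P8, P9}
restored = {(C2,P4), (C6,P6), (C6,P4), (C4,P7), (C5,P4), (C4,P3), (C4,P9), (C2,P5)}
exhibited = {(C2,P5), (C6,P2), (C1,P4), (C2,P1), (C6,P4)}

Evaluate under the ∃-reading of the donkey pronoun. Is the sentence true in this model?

False

"it" takes "a painting" as antecedent — a donkey pronoun bound across the clause boundary.
Truth condition: for no (c,p) with restored(c,p) does exhibited(c,p) hold.
Restrictor pairs — does the scope hold? (C2,P4):fails  (C2,P5):holds  (C4,P3):fails  (C4,P7):fails  (C4,P9):fails  (C5,P4):fails  (C6,P4):holds  (C6,P6):fails
Scope holds for 2 pair(s), so the sentence is false.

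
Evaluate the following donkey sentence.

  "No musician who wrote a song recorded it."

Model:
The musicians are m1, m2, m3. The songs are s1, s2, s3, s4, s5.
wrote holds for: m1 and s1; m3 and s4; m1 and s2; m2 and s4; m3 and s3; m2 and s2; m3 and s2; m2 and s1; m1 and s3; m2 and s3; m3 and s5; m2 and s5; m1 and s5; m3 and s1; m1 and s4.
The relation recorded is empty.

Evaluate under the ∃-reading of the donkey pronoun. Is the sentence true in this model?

"it" takes "a song" as antecedent — a donkey pronoun bound across the clause boundary.
Truth condition: for no (m,s) with wrote(m,s) does recorded(m,s) hold.
Restrictor pairs — does the scope hold? (m1,s1):fails  (m1,s2):fails  (m1,s3):fails  (m1,s4):fails  (m1,s5):fails  (m2,s1):fails  (m2,s2):fails  (m2,s3):fails  (m2,s4):fails  (m2,s5):fails  (m3,s1):fails  (m3,s2):fails  (m3,s3):fails  (m3,s4):fails  (m3,s5):fails
Scope holds for no restrictor pair, so the sentence is true.

True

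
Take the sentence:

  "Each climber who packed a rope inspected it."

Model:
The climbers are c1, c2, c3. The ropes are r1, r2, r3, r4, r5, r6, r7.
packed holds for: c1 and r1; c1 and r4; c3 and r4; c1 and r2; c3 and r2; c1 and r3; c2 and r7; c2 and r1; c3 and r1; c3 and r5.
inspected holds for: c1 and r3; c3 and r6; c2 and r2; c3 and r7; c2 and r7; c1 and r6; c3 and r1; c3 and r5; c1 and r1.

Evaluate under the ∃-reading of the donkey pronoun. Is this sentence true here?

"it" takes "a rope" as antecedent — a donkey pronoun bound across the clause boundary.
Weak reading: every climber c with some packed-rope has at least one packed-rope r such that inspected(c,r).
Per climber: c1:✓  c2:✓  c3:✓
Every climber in the restrictor has a witness.

True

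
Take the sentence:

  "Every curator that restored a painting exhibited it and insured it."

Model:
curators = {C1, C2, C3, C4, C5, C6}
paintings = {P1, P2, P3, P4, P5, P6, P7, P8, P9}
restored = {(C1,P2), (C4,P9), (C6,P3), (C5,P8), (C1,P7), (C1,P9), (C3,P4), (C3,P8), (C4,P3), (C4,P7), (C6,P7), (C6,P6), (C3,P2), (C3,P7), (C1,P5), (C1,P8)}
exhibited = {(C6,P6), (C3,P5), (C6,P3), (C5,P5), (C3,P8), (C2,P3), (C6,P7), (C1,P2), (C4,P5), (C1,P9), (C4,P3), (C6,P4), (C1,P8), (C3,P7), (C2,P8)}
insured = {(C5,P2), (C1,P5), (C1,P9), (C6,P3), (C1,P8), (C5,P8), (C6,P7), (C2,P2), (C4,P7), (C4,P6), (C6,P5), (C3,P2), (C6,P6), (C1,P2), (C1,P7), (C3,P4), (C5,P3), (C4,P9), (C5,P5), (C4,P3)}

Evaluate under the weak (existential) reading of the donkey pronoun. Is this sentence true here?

False

"it" takes "a painting" as antecedent — a donkey pronoun bound across the clause boundary.
Weak reading: every curator c with some restored-painting has at least one restored-painting p such that exhibited(c,p) ∧ insured(c,p).
Per curator: C1:✓  C3:✗  C4:✓  C5:✗  C6:✓
C3 has no witness among its restored-paintings.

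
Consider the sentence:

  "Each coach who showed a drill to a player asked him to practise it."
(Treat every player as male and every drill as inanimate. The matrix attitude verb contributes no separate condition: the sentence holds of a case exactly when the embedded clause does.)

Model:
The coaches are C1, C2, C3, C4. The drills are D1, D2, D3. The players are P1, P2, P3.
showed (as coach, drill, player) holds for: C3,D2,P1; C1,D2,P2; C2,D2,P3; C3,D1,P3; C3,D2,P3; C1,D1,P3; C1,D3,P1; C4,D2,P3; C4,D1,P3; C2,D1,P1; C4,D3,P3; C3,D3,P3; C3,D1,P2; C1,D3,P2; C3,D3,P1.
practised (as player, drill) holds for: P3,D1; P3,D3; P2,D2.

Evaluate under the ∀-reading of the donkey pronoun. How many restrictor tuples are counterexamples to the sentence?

9

"him" takes "a player" as antecedent and "it" takes "a drill"; both are donkey pronouns co-varying with the restrictor.
Strong reading: for every (c,d,p) with showed(c,d,p), practised(p,d).
Restrictor triples: (C1,D1,P3)→practised(P3,D1) ✓  (C1,D2,P2)→practised(P2,D2) ✓  (C1,D3,P1)→practised(P1,D3) ✗  (C1,D3,P2)→practised(P2,D3) ✗  (C2,D1,P1)→practised(P1,D1) ✗  (C2,D2,P3)→practised(P3,D2) ✗  (C3,D1,P2)→practised(P2,D1) ✗  (C3,D1,P3)→practised(P3,D1) ✓  (C3,D2,P1)→practised(P1,D2) ✗  (C3,D2,P3)→practised(P3,D2) ✗  (C3,D3,P1)→practised(P1,D3) ✗  (C3,D3,P3)→practised(P3,D3) ✓  (C4,D1,P3)→practised(P3,D1) ✓  (C4,D2,P3)→practised(P3,D2) ✗  (C4,D3,P3)→practised(P3,D3) ✓
Counterexamples (restrictor triples failing the scope): 9.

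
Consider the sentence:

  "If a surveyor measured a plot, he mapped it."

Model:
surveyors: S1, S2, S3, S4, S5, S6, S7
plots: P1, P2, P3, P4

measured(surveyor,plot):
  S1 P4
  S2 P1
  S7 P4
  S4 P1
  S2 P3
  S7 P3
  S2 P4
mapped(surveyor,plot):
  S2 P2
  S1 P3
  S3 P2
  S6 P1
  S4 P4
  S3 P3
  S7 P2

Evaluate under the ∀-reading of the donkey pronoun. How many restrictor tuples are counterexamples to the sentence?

7

"it" takes "a plot" as antecedent — a donkey pronoun bound across the clause boundary.
Strong reading: for every (s,p) with measured(s,p), mapped(s,p).
Restrictor pairs: (S1,P4) ✗  (S2,P1) ✗  (S2,P3) ✗  (S2,P4) ✗  (S4,P1) ✗  (S7,P3) ✗  (S7,P4) ✗
Counterexamples (restrictor pairs failing the scope): 7.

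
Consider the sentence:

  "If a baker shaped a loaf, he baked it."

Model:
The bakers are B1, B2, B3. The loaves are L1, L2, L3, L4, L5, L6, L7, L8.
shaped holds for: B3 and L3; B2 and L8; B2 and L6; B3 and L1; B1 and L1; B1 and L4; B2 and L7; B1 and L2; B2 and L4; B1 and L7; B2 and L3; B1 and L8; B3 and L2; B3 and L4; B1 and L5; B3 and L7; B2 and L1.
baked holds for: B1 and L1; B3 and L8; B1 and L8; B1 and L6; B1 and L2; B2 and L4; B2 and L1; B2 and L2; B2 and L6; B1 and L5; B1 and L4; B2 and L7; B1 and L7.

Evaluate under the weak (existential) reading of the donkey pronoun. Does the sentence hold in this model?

False

"it" takes "a loaf" as antecedent — a donkey pronoun bound across the clause boundary.
Weak reading: every baker b with some shaped-loaf has at least one shaped-loaf l such that baked(b,l).
Per baker: B1:✓  B2:✓  B3:✗
B3 has no witness among its shaped-loaves.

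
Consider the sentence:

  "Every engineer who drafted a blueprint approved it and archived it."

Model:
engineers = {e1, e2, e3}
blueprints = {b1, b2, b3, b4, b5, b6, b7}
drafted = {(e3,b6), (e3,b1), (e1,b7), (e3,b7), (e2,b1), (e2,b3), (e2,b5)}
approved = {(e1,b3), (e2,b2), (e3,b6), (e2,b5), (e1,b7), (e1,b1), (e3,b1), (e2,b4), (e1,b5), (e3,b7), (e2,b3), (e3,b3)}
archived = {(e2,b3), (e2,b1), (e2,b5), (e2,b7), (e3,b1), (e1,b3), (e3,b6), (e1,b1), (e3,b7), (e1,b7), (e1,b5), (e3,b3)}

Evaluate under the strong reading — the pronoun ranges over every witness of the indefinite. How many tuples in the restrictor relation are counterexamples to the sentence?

"it" takes "a blueprint" as antecedent — a donkey pronoun bound across the clause boundary.
Strong reading: for every (e,b) with drafted(e,b), approved(e,b) ∧ archived(e,b).
Restrictor pairs: (e1,b7) ✓  (e2,b1) ✗  (e2,b3) ✓  (e2,b5) ✓  (e3,b1) ✓  (e3,b6) ✓  (e3,b7) ✓
Counterexamples (restrictor pairs failing the scope): 1.

1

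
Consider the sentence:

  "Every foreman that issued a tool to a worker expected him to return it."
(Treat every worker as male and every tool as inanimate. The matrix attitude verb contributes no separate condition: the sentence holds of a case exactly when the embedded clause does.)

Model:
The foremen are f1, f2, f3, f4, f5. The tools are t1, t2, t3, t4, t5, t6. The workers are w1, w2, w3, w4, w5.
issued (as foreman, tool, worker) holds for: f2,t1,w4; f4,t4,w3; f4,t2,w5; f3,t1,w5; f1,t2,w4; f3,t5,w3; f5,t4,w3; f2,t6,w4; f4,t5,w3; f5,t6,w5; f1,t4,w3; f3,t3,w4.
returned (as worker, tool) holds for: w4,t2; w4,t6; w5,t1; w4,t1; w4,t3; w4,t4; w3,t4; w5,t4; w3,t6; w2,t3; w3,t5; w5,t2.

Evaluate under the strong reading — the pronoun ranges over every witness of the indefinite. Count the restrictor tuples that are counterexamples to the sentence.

1

"him" takes "a worker" as antecedent and "it" takes "a tool"; both are donkey pronouns co-varying with the restrictor.
Strong reading: for every (f,t,w) with issued(f,t,w), returned(w,t).
Restrictor triples: (f1,t2,w4)→returned(w4,t2) ✓  (f1,t4,w3)→returned(w3,t4) ✓  (f2,t1,w4)→returned(w4,t1) ✓  (f2,t6,w4)→returned(w4,t6) ✓  (f3,t1,w5)→returned(w5,t1) ✓  (f3,t3,w4)→returned(w4,t3) ✓  (f3,t5,w3)→returned(w3,t5) ✓  (f4,t2,w5)→returned(w5,t2) ✓  (f4,t4,w3)→returned(w3,t4) ✓  (f4,t5,w3)→returned(w3,t5) ✓  (f5,t4,w3)→returned(w3,t4) ✓  (f5,t6,w5)→returned(w5,t6) ✗
Counterexamples (restrictor triples failing the scope): 1.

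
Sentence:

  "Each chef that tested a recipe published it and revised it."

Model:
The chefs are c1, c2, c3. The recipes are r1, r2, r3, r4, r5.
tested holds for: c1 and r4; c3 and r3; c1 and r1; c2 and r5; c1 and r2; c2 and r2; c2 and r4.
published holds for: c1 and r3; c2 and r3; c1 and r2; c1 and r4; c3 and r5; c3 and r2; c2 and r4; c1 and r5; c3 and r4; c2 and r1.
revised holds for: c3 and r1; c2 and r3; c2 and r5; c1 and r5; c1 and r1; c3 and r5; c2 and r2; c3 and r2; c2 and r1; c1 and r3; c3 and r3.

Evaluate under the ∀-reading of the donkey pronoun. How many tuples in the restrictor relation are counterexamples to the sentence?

7

"it" takes "a recipe" as antecedent — a donkey pronoun bound across the clause boundary.
Strong reading: for every (c,r) with tested(c,r), published(c,r) ∧ revised(c,r).
Restrictor pairs: (c1,r1) ✗  (c1,r2) ✗  (c1,r4) ✗  (c2,r2) ✗  (c2,r4) ✗  (c2,r5) ✗  (c3,r3) ✗
Counterexamples (restrictor pairs failing the scope): 7.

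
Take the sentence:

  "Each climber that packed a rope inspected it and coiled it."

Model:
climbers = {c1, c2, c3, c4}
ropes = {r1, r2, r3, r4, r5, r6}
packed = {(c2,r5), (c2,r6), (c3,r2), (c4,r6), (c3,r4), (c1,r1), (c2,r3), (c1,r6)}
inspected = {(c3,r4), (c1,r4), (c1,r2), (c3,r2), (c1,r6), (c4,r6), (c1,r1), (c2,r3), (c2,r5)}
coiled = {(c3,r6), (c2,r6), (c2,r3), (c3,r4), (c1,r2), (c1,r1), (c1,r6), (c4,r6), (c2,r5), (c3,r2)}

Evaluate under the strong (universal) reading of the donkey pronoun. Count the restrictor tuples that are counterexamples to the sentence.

"it" takes "a rope" as antecedent — a donkey pronoun bound across the clause boundary.
Strong reading: for every (c,r) with packed(c,r), inspected(c,r) ∧ coiled(c,r).
Restrictor pairs: (c1,r1) ✓  (c1,r6) ✓  (c2,r3) ✓  (c2,r5) ✓  (c2,r6) ✗  (c3,r2) ✓  (c3,r4) ✓  (c4,r6) ✓
Counterexamples (restrictor pairs failing the scope): 1.

1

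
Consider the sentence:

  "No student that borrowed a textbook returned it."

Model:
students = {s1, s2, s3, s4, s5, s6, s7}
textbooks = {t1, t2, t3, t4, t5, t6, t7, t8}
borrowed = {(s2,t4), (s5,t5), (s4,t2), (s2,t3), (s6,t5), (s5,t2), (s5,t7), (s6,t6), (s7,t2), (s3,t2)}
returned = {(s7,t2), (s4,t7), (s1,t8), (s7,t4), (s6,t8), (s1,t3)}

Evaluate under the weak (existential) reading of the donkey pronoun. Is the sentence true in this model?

"it" takes "a textbook" as antecedent — a donkey pronoun bound across the clause boundary.
Truth condition: for no (s,t) with borrowed(s,t) does returned(s,t) hold.
Restrictor pairs — does the scope hold? (s2,t3):fails  (s2,t4):fails  (s3,t2):fails  (s4,t2):fails  (s5,t2):fails  (s5,t5):fails  (s5,t7):fails  (s6,t5):fails  (s6,t6):fails  (s7,t2):holds
Scope holds for 1 pair(s), so the sentence is false.

False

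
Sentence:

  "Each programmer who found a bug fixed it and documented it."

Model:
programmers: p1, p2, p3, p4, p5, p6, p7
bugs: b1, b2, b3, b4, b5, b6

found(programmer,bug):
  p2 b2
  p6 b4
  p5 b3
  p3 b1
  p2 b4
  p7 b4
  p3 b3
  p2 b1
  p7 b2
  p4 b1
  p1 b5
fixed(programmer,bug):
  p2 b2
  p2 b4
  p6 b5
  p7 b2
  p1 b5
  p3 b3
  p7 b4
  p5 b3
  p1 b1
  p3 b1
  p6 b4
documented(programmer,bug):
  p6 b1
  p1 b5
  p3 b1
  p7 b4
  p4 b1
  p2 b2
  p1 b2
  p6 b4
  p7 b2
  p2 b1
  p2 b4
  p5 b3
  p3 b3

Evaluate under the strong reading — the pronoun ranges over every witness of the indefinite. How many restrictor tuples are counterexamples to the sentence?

2

"it" takes "a bug" as antecedent — a donkey pronoun bound across the clause boundary.
Strong reading: for every (p,b) with found(p,b), fixed(p,b) ∧ documented(p,b).
Restrictor pairs: (p1,b5) ✓  (p2,b1) ✗  (p2,b2) ✓  (p2,b4) ✓  (p3,b1) ✓  (p3,b3) ✓  (p4,b1) ✗  (p5,b3) ✓  (p6,b4) ✓  (p7,b2) ✓  (p7,b4) ✓
Counterexamples (restrictor pairs failing the scope): 2.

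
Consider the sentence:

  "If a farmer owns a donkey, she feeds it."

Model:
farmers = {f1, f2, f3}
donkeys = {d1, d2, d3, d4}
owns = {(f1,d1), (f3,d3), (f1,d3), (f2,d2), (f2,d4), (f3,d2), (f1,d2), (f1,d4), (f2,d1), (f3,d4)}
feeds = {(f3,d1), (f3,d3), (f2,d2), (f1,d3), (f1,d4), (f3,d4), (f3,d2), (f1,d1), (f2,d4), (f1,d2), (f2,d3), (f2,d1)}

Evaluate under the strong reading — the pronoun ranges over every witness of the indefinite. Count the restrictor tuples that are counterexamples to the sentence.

"it" takes "a donkey" as antecedent — a donkey pronoun bound across the clause boundary.
Strong reading: for every (f,d) with owns(f,d), feeds(f,d).
Restrictor pairs: (f1,d1) ✓  (f1,d2) ✓  (f1,d3) ✓  (f1,d4) ✓  (f2,d1) ✓  (f2,d2) ✓  (f2,d4) ✓  (f3,d2) ✓  (f3,d3) ✓  (f3,d4) ✓
Counterexamples (restrictor pairs failing the scope): 0.

0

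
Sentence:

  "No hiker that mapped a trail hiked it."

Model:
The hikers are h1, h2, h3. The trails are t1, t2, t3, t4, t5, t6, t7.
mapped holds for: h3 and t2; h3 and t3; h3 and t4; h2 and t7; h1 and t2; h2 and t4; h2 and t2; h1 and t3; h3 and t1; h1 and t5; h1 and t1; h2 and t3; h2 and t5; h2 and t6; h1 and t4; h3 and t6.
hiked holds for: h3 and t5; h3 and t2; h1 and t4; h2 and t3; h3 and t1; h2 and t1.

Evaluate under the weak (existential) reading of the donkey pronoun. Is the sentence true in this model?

False

"it" takes "a trail" as antecedent — a donkey pronoun bound across the clause boundary.
Truth condition: for no (h,t) with mapped(h,t) does hiked(h,t) hold.
Restrictor pairs — does the scope hold? (h1,t1):fails  (h1,t2):fails  (h1,t3):fails  (h1,t4):holds  (h1,t5):fails  (h2,t2):fails  (h2,t3):holds  (h2,t4):fails  (h2,t5):fails  (h2,t6):fails  (h2,t7):fails  (h3,t1):holds  (h3,t2):holds  (h3,t3):fails  (h3,t4):fails  (h3,t6):fails
Scope holds for 4 pair(s), so the sentence is false.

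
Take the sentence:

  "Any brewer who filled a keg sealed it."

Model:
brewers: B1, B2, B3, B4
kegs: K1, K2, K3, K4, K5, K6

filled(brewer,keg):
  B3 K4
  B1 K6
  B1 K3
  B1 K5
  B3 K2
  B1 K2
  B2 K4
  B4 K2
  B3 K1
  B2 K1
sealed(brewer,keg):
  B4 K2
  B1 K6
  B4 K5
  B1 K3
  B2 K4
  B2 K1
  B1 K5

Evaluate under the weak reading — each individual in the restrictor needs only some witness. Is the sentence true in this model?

"it" takes "a keg" as antecedent — a donkey pronoun bound across the clause boundary.
Weak reading: every brewer b with some filled-keg has at least one filled-keg k such that sealed(b,k).
Per brewer: B1:✓  B2:✓  B3:✗  B4:✓
B3 has no witness among its filled-kegs.

False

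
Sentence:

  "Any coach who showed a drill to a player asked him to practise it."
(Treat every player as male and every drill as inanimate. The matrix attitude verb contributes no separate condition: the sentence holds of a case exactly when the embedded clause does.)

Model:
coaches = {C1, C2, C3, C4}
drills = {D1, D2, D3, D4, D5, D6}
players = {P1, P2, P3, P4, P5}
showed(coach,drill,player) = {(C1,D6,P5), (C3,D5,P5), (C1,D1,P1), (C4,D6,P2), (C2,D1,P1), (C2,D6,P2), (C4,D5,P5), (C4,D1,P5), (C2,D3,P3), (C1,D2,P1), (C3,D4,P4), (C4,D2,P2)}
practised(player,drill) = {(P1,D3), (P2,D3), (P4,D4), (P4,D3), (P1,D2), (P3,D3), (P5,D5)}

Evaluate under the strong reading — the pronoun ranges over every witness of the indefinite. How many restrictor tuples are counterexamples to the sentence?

"him" takes "a player" as antecedent and "it" takes "a drill"; both are donkey pronouns co-varying with the restrictor.
Strong reading: for every (c,d,p) with showed(c,d,p), practised(p,d).
Restrictor triples: (C1,D1,P1)→practised(P1,D1) ✗  (C1,D2,P1)→practised(P1,D2) ✓  (C1,D6,P5)→practised(P5,D6) ✗  (C2,D1,P1)→practised(P1,D1) ✗  (C2,D3,P3)→practised(P3,D3) ✓  (C2,D6,P2)→practised(P2,D6) ✗  (C3,D4,P4)→practised(P4,D4) ✓  (C3,D5,P5)→practised(P5,D5) ✓  (C4,D1,P5)→practised(P5,D1) ✗  (C4,D2,P2)→practised(P2,D2) ✗  (C4,D5,P5)→practised(P5,D5) ✓  (C4,D6,P2)→practised(P2,D6) ✗
Counterexamples (restrictor triples failing the scope): 7.

7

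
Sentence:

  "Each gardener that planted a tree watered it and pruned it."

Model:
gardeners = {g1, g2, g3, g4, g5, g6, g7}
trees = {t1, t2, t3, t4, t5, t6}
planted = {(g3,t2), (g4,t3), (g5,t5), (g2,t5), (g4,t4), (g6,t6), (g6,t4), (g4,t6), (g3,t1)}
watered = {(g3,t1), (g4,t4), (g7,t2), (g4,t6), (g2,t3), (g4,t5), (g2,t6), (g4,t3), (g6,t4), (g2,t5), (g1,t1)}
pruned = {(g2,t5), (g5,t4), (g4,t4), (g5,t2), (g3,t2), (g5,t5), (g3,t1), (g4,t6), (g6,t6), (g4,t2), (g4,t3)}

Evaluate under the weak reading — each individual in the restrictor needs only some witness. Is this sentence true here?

"it" takes "a tree" as antecedent — a donkey pronoun bound across the clause boundary.
Weak reading: every gardener g with some planted-tree has at least one planted-tree t such that watered(g,t) ∧ pruned(g,t).
Per gardener: g2:✓  g3:✓  g4:✓  g5:✗  g6:✗
g5 has no witness among its planted-trees.

False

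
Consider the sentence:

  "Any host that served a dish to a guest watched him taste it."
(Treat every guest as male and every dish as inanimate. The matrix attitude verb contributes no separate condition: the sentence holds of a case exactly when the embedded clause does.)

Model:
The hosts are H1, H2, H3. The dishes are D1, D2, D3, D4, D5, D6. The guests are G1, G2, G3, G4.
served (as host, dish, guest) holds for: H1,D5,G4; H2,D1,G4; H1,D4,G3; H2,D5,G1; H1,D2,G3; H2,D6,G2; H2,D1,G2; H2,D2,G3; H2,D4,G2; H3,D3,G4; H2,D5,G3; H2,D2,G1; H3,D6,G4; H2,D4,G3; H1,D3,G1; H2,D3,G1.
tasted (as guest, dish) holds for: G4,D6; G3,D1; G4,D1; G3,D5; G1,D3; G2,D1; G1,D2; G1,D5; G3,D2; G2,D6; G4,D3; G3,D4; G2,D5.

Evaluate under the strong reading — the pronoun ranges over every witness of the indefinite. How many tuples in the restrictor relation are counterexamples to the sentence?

"him" takes "a guest" as antecedent and "it" takes "a dish"; both are donkey pronouns co-varying with the restrictor.
Strong reading: for every (h,d,g) with served(h,d,g), tasted(g,d).
Restrictor triples: (H1,D2,G3)→tasted(G3,D2) ✓  (H1,D3,G1)→tasted(G1,D3) ✓  (H1,D4,G3)→tasted(G3,D4) ✓  (H1,D5,G4)→tasted(G4,D5) ✗  (H2,D1,G2)→tasted(G2,D1) ✓  (H2,D1,G4)→tasted(G4,D1) ✓  (H2,D2,G1)→tasted(G1,D2) ✓  (H2,D2,G3)→tasted(G3,D2) ✓  (H2,D3,G1)→tasted(G1,D3) ✓  (H2,D4,G2)→tasted(G2,D4) ✗  (H2,D4,G3)→tasted(G3,D4) ✓  (H2,D5,G1)→tasted(G1,D5) ✓  (H2,D5,G3)→tasted(G3,D5) ✓  (H2,D6,G2)→tasted(G2,D6) ✓  (H3,D3,G4)→tasted(G4,D3) ✓  (H3,D6,G4)→tasted(G4,D6) ✓
Counterexamples (restrictor triples failing the scope): 2.

2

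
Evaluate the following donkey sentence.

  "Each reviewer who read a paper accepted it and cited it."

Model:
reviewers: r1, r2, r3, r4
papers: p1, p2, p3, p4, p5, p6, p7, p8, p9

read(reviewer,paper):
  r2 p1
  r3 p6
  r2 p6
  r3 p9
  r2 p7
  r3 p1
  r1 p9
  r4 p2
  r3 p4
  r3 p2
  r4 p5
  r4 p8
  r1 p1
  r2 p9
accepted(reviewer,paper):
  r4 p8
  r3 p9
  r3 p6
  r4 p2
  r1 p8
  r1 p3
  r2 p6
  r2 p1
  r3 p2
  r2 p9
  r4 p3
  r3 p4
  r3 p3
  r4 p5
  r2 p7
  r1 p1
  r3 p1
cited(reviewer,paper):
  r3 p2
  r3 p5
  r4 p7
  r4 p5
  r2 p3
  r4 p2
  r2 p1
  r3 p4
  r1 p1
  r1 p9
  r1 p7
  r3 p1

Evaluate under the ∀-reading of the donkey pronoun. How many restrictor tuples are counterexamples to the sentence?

"it" takes "a paper" as antecedent — a donkey pronoun bound across the clause boundary.
Strong reading: for every (r,p) with read(r,p), accepted(r,p) ∧ cited(r,p).
Restrictor pairs: (r1,p1) ✓  (r1,p9) ✗  (r2,p1) ✓  (r2,p6) ✗  (r2,p7) ✗  (r2,p9) ✗  (r3,p1) ✓  (r3,p2) ✓  (r3,p4) ✓  (r3,p6) ✗  (r3,p9) ✗  (r4,p2) ✓  (r4,p5) ✓  (r4,p8) ✗
Counterexamples (restrictor pairs failing the scope): 7.

7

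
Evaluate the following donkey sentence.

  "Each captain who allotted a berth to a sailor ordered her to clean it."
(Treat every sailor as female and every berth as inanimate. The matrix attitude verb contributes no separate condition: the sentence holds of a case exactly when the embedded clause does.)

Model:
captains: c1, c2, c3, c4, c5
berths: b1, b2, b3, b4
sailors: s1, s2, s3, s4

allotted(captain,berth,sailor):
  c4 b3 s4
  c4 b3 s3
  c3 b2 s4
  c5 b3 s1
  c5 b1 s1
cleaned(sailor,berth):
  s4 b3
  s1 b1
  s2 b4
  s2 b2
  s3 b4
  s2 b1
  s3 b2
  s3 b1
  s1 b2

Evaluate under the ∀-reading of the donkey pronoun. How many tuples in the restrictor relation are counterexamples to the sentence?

3

"her" takes "a sailor" as antecedent and "it" takes "a berth"; both are donkey pronouns co-varying with the restrictor.
Strong reading: for every (c,b,s) with allotted(c,b,s), cleaned(s,b).
Restrictor triples: (c3,b2,s4)→cleaned(s4,b2) ✗  (c4,b3,s3)→cleaned(s3,b3) ✗  (c4,b3,s4)→cleaned(s4,b3) ✓  (c5,b1,s1)→cleaned(s1,b1) ✓  (c5,b3,s1)→cleaned(s1,b3) ✗
Counterexamples (restrictor triples failing the scope): 3.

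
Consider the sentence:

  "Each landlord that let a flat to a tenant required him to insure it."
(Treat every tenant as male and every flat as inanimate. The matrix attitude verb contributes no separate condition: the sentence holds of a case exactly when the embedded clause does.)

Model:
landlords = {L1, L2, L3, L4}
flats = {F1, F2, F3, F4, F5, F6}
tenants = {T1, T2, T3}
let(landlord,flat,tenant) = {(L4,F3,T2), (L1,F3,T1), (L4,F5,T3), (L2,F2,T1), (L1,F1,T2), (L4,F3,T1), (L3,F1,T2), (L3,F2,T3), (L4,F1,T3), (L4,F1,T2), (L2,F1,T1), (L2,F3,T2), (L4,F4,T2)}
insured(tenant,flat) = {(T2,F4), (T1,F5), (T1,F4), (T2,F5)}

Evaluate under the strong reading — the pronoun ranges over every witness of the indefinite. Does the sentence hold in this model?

False

"him" takes "a tenant" as antecedent and "it" takes "a flat"; both are donkey pronouns co-varying with the restrictor.
Strong reading: for every (l,f,t) with let(l,f,t), insured(t,f).
Restrictor triples: (L1,F1,T2)→insured(T2,F1) ✗  (L1,F3,T1)→insured(T1,F3) ✗  (L2,F1,T1)→insured(T1,F1) ✗  (L2,F2,T1)→insured(T1,F2) ✗  (L2,F3,T2)→insured(T2,F3) ✗  (L3,F1,T2)→insured(T2,F1) ✗  (L3,F2,T3)→insured(T3,F2) ✗  (L4,F1,T2)→insured(T2,F1) ✗  (L4,F1,T3)→insured(T3,F1) ✗  (L4,F3,T1)→insured(T1,F3) ✗  (L4,F3,T2)→insured(T2,F3) ✗  (L4,F4,T2)→insured(T2,F4) ✓  (L4,F5,T3)→insured(T3,F5) ✗
Counterexample: (L1,F1,T2) — insured(T2,F1) does not hold.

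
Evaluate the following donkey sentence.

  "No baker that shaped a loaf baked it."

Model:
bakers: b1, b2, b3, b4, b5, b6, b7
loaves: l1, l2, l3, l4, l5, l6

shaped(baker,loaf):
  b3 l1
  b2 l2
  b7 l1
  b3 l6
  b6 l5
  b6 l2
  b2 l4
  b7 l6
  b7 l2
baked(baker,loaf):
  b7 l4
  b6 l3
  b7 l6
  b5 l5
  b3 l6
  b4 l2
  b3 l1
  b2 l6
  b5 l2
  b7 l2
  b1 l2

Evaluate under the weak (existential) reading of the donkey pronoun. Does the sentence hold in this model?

"it" takes "a loaf" as antecedent — a donkey pronoun bound across the clause boundary.
Truth condition: for no (b,l) with shaped(b,l) does baked(b,l) hold.
Restrictor pairs — does the scope hold? (b2,l2):fails  (b2,l4):fails  (b3,l1):holds  (b3,l6):holds  (b6,l2):fails  (b6,l5):fails  (b7,l1):fails  (b7,l2):holds  (b7,l6):holds
Scope holds for 4 pair(s), so the sentence is false.

False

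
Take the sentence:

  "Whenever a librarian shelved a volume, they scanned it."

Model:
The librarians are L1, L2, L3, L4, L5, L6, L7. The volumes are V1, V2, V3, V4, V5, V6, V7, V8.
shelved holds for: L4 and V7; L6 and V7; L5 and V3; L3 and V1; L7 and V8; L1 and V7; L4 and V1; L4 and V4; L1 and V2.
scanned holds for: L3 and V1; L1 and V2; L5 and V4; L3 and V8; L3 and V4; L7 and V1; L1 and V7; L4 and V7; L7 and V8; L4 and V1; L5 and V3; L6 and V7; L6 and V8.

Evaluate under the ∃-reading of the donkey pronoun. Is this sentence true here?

"it" takes "a volume" as antecedent — a donkey pronoun bound across the clause boundary.
Weak reading: every librarian l with some shelved-volume has at least one shelved-volume v such that scanned(l,v).
Per librarian: L1:✓  L3:✓  L4:✓  L5:✓  L6:✓  L7:✓
Every librarian in the restrictor has a witness.

True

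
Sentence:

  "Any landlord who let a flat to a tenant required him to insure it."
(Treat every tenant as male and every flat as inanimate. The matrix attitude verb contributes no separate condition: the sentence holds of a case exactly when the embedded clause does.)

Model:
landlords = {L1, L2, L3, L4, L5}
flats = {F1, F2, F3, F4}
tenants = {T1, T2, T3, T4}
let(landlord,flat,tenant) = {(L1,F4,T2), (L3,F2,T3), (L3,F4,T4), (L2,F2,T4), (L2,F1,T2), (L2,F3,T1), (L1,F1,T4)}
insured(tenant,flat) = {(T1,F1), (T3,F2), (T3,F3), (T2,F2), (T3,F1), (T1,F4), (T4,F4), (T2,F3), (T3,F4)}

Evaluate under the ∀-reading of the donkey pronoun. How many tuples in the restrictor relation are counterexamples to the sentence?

5

"him" takes "a tenant" as antecedent and "it" takes "a flat"; both are donkey pronouns co-varying with the restrictor.
Strong reading: for every (l,f,t) with let(l,f,t), insured(t,f).
Restrictor triples: (L1,F1,T4)→insured(T4,F1) ✗  (L1,F4,T2)→insured(T2,F4) ✗  (L2,F1,T2)→insured(T2,F1) ✗  (L2,F2,T4)→insured(T4,F2) ✗  (L2,F3,T1)→insured(T1,F3) ✗  (L3,F2,T3)→insured(T3,F2) ✓  (L3,F4,T4)→insured(T4,F4) ✓
Counterexamples (restrictor triples failing the scope): 5.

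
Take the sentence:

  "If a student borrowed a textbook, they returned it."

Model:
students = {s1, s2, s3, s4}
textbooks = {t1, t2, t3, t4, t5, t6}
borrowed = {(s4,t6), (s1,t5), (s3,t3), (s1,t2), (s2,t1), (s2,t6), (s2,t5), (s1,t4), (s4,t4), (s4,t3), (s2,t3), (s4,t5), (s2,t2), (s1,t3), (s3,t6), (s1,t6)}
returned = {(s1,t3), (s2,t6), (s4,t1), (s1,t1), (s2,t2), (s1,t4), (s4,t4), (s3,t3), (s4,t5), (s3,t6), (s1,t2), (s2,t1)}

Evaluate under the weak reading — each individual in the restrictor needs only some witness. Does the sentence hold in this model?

True

"it" takes "a textbook" as antecedent — a donkey pronoun bound across the clause boundary.
Weak reading: every student s with some borrowed-textbook has at least one borrowed-textbook t such that returned(s,t).
Per student: s1:✓  s2:✓  s3:✓  s4:✓
Every student in the restrictor has a witness.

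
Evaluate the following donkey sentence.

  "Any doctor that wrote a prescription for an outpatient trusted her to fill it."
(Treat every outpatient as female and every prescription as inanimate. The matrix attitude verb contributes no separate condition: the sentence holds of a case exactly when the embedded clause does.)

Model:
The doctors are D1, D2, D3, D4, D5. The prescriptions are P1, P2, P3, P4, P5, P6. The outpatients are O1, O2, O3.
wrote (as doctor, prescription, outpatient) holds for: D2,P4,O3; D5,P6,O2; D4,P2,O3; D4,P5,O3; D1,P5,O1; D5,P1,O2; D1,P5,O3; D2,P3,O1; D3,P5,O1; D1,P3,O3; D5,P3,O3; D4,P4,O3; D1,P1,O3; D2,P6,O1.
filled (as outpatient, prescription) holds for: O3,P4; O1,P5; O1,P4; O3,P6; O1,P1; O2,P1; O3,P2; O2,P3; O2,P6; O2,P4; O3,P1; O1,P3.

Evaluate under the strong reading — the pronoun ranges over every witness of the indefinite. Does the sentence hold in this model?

False

"her" takes "an outpatient" as antecedent and "it" takes "a prescription"; both are donkey pronouns co-varying with the restrictor.
Strong reading: for every (d,p,o) with wrote(d,p,o), filled(o,p).
Restrictor triples: (D1,P1,O3)→filled(O3,P1) ✓  (D1,P3,O3)→filled(O3,P3) ✗  (D1,P5,O1)→filled(O1,P5) ✓  (D1,P5,O3)→filled(O3,P5) ✗  (D2,P3,O1)→filled(O1,P3) ✓  (D2,P4,O3)→filled(O3,P4) ✓  (D2,P6,O1)→filled(O1,P6) ✗  (D3,P5,O1)→filled(O1,P5) ✓  (D4,P2,O3)→filled(O3,P2) ✓  (D4,P4,O3)→filled(O3,P4) ✓  (D4,P5,O3)→filled(O3,P5) ✗  (D5,P1,O2)→filled(O2,P1) ✓  (D5,P3,O3)→filled(O3,P3) ✗  (D5,P6,O2)→filled(O2,P6) ✓
Counterexample: (D1,P3,O3) — filled(O3,P3) does not hold.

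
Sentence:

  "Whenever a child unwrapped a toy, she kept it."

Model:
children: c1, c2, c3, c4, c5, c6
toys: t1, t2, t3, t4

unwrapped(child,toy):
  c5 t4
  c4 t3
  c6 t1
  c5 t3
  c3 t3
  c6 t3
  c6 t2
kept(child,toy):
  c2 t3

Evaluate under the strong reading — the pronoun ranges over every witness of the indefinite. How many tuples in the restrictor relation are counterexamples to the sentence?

"it" takes "a toy" as antecedent — a donkey pronoun bound across the clause boundary.
Strong reading: for every (c,t) with unwrapped(c,t), kept(c,t).
Restrictor pairs: (c3,t3) ✗  (c4,t3) ✗  (c5,t3) ✗  (c5,t4) ✗  (c6,t1) ✗  (c6,t2) ✗  (c6,t3) ✗
Counterexamples (restrictor pairs failing the scope): 7.

7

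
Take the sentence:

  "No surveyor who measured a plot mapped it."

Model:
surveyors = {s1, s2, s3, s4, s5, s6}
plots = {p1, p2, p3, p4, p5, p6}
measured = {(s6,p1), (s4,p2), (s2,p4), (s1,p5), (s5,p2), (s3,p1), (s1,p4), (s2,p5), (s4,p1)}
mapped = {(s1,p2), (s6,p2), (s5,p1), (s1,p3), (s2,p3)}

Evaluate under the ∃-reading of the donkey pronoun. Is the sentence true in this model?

"it" takes "a plot" as antecedent — a donkey pronoun bound across the clause boundary.
Truth condition: for no (s,p) with measured(s,p) does mapped(s,p) hold.
Restrictor pairs — does the scope hold? (s1,p4):fails  (s1,p5):fails  (s2,p4):fails  (s2,p5):fails  (s3,p1):fails  (s4,p1):fails  (s4,p2):fails  (s5,p2):fails  (s6,p1):fails
Scope holds for no restrictor pair, so the sentence is true.

True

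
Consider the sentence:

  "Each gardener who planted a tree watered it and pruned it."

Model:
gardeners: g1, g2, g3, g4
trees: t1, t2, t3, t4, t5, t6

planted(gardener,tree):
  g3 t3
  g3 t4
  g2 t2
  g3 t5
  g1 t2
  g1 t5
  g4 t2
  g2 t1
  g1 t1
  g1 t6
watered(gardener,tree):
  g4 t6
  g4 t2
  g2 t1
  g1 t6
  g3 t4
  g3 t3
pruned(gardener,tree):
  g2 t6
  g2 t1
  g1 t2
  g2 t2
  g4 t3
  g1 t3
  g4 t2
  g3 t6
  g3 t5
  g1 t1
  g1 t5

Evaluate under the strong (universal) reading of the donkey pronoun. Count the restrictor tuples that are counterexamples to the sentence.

"it" takes "a tree" as antecedent — a donkey pronoun bound across the clause boundary.
Strong reading: for every (g,t) with planted(g,t), watered(g,t) ∧ pruned(g,t).
Restrictor pairs: (g1,t1) ✗  (g1,t2) ✗  (g1,t5) ✗  (g1,t6) ✗  (g2,t1) ✓  (g2,t2) ✗  (g3,t3) ✗  (g3,t4) ✗  (g3,t5) ✗  (g4,t2) ✓
Counterexamples (restrictor pairs failing the scope): 8.

8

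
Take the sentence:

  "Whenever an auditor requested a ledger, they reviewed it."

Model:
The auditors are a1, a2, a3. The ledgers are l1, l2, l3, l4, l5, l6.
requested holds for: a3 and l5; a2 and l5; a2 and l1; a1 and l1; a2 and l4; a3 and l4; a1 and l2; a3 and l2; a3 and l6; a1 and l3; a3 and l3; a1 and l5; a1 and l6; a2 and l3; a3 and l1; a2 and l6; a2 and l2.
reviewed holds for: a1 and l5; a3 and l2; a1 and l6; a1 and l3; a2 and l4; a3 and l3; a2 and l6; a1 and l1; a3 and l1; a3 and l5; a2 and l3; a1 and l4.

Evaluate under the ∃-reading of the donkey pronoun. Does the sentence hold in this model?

"it" takes "a ledger" as antecedent — a donkey pronoun bound across the clause boundary.
Weak reading: every auditor a with some requested-ledger has at least one requested-ledger l such that reviewed(a,l).
Per auditor: a1:✓  a2:✓  a3:✓
Every auditor in the restrictor has a witness.

True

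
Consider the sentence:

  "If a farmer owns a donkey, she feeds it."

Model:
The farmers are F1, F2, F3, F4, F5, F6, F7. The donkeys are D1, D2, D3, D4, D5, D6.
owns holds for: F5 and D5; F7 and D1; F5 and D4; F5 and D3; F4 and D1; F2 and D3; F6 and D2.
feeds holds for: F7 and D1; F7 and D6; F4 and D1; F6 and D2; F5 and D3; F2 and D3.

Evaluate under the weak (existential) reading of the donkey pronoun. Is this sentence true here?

True

"it" takes "a donkey" as antecedent — a donkey pronoun bound across the clause boundary.
Weak reading: every farmer f with some owns-donkey has at least one owns-donkey d such that feeds(f,d).
Per farmer: F2:✓  F4:✓  F5:✓  F6:✓  F7:✓
Every farmer in the restrictor has a witness.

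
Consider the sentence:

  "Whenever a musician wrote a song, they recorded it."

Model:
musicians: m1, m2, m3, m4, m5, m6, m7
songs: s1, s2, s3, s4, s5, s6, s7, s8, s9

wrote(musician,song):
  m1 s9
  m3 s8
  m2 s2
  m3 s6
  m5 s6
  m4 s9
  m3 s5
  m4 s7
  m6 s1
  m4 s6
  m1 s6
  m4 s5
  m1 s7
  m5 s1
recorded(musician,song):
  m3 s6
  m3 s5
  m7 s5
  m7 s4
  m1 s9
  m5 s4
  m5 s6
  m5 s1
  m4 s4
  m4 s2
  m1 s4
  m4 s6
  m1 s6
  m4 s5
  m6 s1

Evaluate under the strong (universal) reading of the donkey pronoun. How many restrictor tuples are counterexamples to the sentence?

5

"it" takes "a song" as antecedent — a donkey pronoun bound across the clause boundary.
Strong reading: for every (m,s) with wrote(m,s), recorded(m,s).
Restrictor pairs: (m1,s6) ✓  (m1,s7) ✗  (m1,s9) ✓  (m2,s2) ✗  (m3,s5) ✓  (m3,s6) ✓  (m3,s8) ✗  (m4,s5) ✓  (m4,s6) ✓  (m4,s7) ✗  (m4,s9) ✗  (m5,s1) ✓  (m5,s6) ✓  (m6,s1) ✓
Counterexamples (restrictor pairs failing the scope): 5.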